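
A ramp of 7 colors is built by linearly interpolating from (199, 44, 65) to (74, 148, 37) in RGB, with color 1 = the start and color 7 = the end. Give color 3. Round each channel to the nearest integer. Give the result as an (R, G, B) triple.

(157, 79, 56)

With 7 swatches and endpoints inclusive, swatch 3 sits at t = (3 − 1)/(7 − 1) = 2/6 ≈ 0.3333.
R = 199 + 0.3333 × (74 − 199) = 157.338 → 157
G = 44 + 0.3333 × (148 − 44) = 78.663 → 79
B = 65 + 0.3333 × (37 − 65) = 55.668 → 56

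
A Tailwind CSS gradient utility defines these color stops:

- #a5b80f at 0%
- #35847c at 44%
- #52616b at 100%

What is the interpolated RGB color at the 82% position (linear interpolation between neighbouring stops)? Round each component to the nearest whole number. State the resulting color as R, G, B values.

(73, 108, 112)

82% lies between the 44% and 100% stops, so the local fraction is t = (82 − 44)/(100 − 44) = 38/56 ≈ 0.6786.
#35847c → (53, 132, 124); #52616b → (82, 97, 107).
R = 53 + 0.6786 × (82 − 53) = 72.679 → 73
G = 132 + 0.6786 × (97 − 132) = 108.249 → 108
B = 124 + 0.6786 × (107 − 124) = 112.464 → 112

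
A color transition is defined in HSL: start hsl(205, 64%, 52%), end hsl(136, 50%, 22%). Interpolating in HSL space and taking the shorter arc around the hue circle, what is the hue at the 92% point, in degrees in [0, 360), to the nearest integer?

Hue arc: Δh = 136 − 205 = -69° (|Δh| ≤ 180, already the shorter path).
H = 205 + 0.92 × (-69) = 141.52 → 142°

142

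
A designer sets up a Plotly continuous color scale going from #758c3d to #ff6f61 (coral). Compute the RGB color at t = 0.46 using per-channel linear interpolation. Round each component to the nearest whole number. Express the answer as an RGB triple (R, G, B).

(180, 127, 78)

#758c3d → (117, 140, 61); #ff6f61 → (255, 111, 97).
R = 117 + 0.46 × (255 − 117) = 117 + 0.46 × 138 = 180.48 → 180
G = 140 + 0.46 × (111 − 140) = 140 + 0.46 × -29 = 126.66 → 127
B = 61 + 0.46 × (97 − 61) = 61 + 0.46 × 36 = 77.56 → 78
So the blended color is (180, 127, 78), about #b47f4e.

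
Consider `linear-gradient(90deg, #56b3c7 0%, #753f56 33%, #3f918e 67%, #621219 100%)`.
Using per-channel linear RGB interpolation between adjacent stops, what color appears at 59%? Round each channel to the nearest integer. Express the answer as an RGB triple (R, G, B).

(76, 126, 129)

59% lies between the 33% and 67% stops, so the local fraction is t = (59 − 33)/(67 − 33) = 26/34 ≈ 0.7647.
#753f56 → (117, 63, 86); #3f918e → (63, 145, 142).
R = 117 + 0.7647 × (63 − 117) = 75.706 → 76
G = 63 + 0.7647 × (145 − 63) = 125.705 → 126
B = 86 + 0.7647 × (142 − 86) = 128.823 → 129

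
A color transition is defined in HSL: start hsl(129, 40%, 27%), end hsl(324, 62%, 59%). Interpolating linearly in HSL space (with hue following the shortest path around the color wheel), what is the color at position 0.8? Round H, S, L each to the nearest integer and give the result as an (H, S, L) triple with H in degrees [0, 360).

Hue: 324 − 129 = 195°, but |195| > 180 so the shorter arc goes the other way: Δh = 195 − 360 = -165°.
H = 129 + 0.8 × (-165) = -3 → -3 → -3 mod 360 = 357°
S = 40 + 0.8 × (62 − 40) = 57.6 → 58%
L = 27 + 0.8 × (59 − 27) = 52.6 → 53%

(357, 58, 53)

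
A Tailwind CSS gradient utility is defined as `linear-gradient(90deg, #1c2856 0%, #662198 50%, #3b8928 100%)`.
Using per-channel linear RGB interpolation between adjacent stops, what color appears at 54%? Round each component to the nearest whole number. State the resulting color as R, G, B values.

54% lies between the 50% and 100% stops, so the local fraction is t = (54 − 50)/(100 − 50) = 4/50 ≈ 0.08.
#662198 → (102, 33, 152); #3b8928 → (59, 137, 40).
R = 102 + 0.08 × (59 − 102) = 98.56 → 99
G = 33 + 0.08 × (137 − 33) = 41.32 → 41
B = 152 + 0.08 × (40 − 152) = 143.04 → 143

(99, 41, 143)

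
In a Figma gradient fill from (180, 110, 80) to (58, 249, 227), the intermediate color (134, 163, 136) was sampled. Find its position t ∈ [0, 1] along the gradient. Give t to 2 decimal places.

Invert the lerp on the B channel (largest span, 147): t = (136 − 80) / (227 − 80) = 56/147 = 0.38095.
Check on R: (134 − 180)/(58 − 180) = 0.377 ✓

0.38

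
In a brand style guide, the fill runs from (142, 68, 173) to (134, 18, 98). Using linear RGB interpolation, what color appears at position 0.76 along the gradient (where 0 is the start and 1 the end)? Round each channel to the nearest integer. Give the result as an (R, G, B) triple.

(136, 30, 116)

R = 142 + 0.76 × (134 − 142) = 142 + 0.76 × -8 = 135.92 → 136
G = 68 + 0.76 × (18 − 68) = 68 + 0.76 × -50 = 30 → 30
B = 173 + 0.76 × (98 − 173) = 173 + 0.76 × -75 = 116 → 116
So the blended color is (136, 30, 116), about #881e74.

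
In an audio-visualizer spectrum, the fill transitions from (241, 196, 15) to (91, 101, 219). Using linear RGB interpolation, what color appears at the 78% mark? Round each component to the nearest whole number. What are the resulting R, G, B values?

(124, 122, 174)

78% corresponds to t = 0.78.
R = 241 + 0.78 × (91 − 241) = 241 + 0.78 × -150 = 124 → 124
G = 196 + 0.78 × (101 − 196) = 196 + 0.78 × -95 = 121.9 → 122
B = 15 + 0.78 × (219 − 15) = 15 + 0.78 × 204 = 174.12 → 174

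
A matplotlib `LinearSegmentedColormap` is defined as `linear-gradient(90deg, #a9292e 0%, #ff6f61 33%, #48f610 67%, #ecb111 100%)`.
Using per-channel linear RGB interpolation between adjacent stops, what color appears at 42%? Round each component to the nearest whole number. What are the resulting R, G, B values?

(207, 147, 76)

42% lies between the 33% and 67% stops, so the local fraction is t = (42 − 33)/(67 − 33) = 9/34 ≈ 0.2647.
#ff6f61 → (255, 111, 97); #48f610 → (72, 246, 16).
R = 255 + 0.2647 × (72 − 255) = 206.56 → 207
G = 111 + 0.2647 × (246 − 111) = 146.734 → 147
B = 97 + 0.2647 × (16 − 97) = 75.559 → 76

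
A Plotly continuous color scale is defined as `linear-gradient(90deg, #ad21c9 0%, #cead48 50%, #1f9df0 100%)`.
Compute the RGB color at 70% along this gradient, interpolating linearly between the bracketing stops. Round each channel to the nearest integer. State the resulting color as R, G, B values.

(136, 167, 139)

70% lies between the 50% and 100% stops, so the local fraction is t = (70 − 50)/(100 − 50) = 20/50 ≈ 0.4.
#cead48 → (206, 173, 72); #1f9df0 → (31, 157, 240).
R = 206 + 0.4 × (31 − 206) = 136 → 136
G = 173 + 0.4 × (157 − 173) = 166.6 → 167
B = 72 + 0.4 × (240 − 72) = 139.2 → 139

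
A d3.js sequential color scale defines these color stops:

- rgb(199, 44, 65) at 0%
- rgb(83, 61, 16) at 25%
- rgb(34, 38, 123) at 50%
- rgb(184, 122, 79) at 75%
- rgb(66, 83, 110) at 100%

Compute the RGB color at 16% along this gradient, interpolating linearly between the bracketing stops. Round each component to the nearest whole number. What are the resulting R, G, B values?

(125, 55, 34)

16% lies between the 0% and 25% stops, so the local fraction is t = (16 − 0)/(25 − 0) = 16/25 ≈ 0.64.
R = 199 + 0.64 × (83 − 199) = 124.76 → 125
G = 44 + 0.64 × (61 − 44) = 54.88 → 55
B = 65 + 0.64 × (16 − 65) = 33.64 → 34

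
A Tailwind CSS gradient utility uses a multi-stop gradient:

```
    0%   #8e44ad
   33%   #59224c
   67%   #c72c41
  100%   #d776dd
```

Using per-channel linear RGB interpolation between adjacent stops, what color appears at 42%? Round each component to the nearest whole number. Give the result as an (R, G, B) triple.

42% lies between the 33% and 67% stops, so the local fraction is t = (42 − 33)/(67 − 33) = 9/34 ≈ 0.2647.
#59224c → (89, 34, 76); #c72c41 → (199, 44, 65).
R = 89 + 0.2647 × (199 − 89) = 118.117 → 118
G = 34 + 0.2647 × (44 − 34) = 36.647 → 37
B = 76 + 0.2647 × (65 − 76) = 73.088 → 73

(118, 37, 73)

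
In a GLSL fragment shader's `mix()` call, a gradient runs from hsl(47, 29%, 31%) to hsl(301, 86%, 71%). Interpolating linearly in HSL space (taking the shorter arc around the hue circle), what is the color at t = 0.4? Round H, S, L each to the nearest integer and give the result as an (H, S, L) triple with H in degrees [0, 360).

(5, 52, 47)

Hue: 301 − 47 = 254°, but |254| > 180 so the shorter arc goes the other way: Δh = 254 − 360 = -106°.
H = 47 + 0.4 × (-106) = 4.6 → 5°
S = 29 + 0.4 × (86 − 29) = 51.8 → 52%
L = 31 + 0.4 × (71 − 31) = 47 → 47%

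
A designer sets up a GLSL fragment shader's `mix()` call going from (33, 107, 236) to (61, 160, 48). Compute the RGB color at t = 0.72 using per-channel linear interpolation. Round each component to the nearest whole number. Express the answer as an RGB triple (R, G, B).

R = 33 + 0.72 × (61 − 33) = 33 + 0.72 × 28 = 53.16 → 53
G = 107 + 0.72 × (160 − 107) = 107 + 0.72 × 53 = 145.16 → 145
B = 236 + 0.72 × (48 − 236) = 236 + 0.72 × -188 = 100.64 → 101

(53, 145, 101)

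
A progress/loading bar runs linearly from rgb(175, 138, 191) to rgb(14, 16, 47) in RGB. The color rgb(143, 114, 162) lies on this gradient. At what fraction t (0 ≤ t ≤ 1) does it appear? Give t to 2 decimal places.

0.20

Invert the lerp on the R channel (largest span, 161): t = (143 − 175) / (14 − 175) = -32/-161 = 0.19876.
Check on G: (114 − 138)/(16 − 138) = 0.1967 ✓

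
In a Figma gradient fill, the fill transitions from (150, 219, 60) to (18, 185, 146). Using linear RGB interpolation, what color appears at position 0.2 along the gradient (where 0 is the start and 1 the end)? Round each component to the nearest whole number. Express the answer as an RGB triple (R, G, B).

(124, 212, 77)

R = 150 + 0.2 × (18 − 150) = 150 + 0.2 × -132 = 123.6 → 124
G = 219 + 0.2 × (185 − 219) = 219 + 0.2 × -34 = 212.2 → 212
B = 60 + 0.2 × (146 − 60) = 60 + 0.2 × 86 = 77.2 → 77
So the blended color is (124, 212, 77), about #7cd44d.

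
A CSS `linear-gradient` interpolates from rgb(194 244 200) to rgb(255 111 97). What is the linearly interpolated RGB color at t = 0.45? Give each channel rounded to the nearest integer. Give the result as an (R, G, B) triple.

R = 194 + 0.45 × (255 − 194) = 194 + 0.45 × 61 = 221.45 → 221
G = 244 + 0.45 × (111 − 244) = 244 + 0.45 × -133 = 184.15 → 184
B = 200 + 0.45 × (97 − 200) = 200 + 0.45 × -103 = 153.65 → 154
So the blended color is (221, 184, 154), about #ddb89a.

(221, 184, 154)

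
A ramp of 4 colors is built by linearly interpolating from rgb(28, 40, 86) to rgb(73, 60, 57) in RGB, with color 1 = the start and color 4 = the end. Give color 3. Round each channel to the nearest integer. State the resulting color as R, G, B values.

With 4 swatches and endpoints inclusive, swatch 3 sits at t = (3 − 1)/(4 − 1) = 2/3 ≈ 0.6667.
R = 28 + 0.6667 × (73 − 28) = 58.001 → 58
G = 40 + 0.6667 × (60 − 40) = 53.334 → 53
B = 86 + 0.6667 × (57 − 86) = 66.666 → 67

(58, 53, 67)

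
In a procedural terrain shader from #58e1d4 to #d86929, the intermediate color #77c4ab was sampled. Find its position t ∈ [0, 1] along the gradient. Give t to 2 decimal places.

0.24

Invert the lerp on the B channel (largest span, 171): t = (171 − 212) / (41 − 212) = -41/-171 = 0.23977.
Check on R: (119 − 88)/(216 − 88) = 0.2422 ✓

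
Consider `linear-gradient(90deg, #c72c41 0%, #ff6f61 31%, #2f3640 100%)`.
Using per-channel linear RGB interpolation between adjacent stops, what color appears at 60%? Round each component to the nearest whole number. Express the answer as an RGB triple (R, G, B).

60% lies between the 31% and 100% stops, so the local fraction is t = (60 − 31)/(100 − 31) = 29/69 ≈ 0.4203.
#ff6f61 → (255, 111, 97); #2f3640 → (47, 54, 64).
R = 255 + 0.4203 × (47 − 255) = 167.578 → 168
G = 111 + 0.4203 × (54 − 111) = 87.043 → 87
B = 97 + 0.4203 × (64 − 97) = 83.13 → 83

(168, 87, 83)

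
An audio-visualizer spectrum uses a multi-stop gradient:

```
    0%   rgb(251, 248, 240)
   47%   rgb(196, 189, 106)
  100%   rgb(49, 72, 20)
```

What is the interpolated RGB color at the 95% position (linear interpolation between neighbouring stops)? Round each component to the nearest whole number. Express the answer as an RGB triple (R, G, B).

95% lies between the 47% and 100% stops, so the local fraction is t = (95 − 47)/(100 − 47) = 48/53 ≈ 0.9057.
R = 196 + 0.9057 × (49 − 196) = 62.862 → 63
G = 189 + 0.9057 × (72 − 189) = 83.033 → 83
B = 106 + 0.9057 × (20 − 106) = 28.11 → 28

(63, 83, 28)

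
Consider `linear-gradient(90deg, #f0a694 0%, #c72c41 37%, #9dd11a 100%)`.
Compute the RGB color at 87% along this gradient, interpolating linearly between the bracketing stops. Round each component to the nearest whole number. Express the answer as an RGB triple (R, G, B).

(166, 175, 34)

87% lies between the 37% and 100% stops, so the local fraction is t = (87 − 37)/(100 − 37) = 50/63 ≈ 0.7937.
#c72c41 → (199, 44, 65); #9dd11a → (157, 209, 26).
R = 199 + 0.7937 × (157 − 199) = 165.665 → 166
G = 44 + 0.7937 × (209 − 44) = 174.96 → 175
B = 65 + 0.7937 × (26 − 65) = 34.046 → 34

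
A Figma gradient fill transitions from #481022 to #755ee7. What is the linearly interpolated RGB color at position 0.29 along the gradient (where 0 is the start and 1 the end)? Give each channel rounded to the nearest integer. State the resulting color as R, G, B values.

(85, 39, 91)

#481022 → (72, 16, 34); #755ee7 → (117, 94, 231).
R = 72 + 0.29 × (117 − 72) = 72 + 0.29 × 45 = 85.05 → 85
G = 16 + 0.29 × (94 − 16) = 16 + 0.29 × 78 = 38.62 → 39
B = 34 + 0.29 × (231 − 34) = 34 + 0.29 × 197 = 91.13 → 91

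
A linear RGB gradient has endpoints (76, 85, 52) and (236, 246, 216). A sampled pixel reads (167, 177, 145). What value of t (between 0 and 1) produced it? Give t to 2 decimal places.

Invert the lerp on the B channel (largest span, 164): t = (145 − 52) / (216 − 52) = 93/164 = 0.56707.
Check on R: (167 − 76)/(236 − 76) = 0.5687 ✓

0.57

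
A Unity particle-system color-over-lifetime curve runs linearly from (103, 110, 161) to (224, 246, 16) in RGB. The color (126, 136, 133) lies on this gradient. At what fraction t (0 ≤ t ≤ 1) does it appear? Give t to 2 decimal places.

0.19

Invert the lerp on the B channel (largest span, 145): t = (133 − 161) / (16 − 161) = -28/-145 = 0.1931.
Check on R: (126 − 103)/(224 − 103) = 0.1901 ✓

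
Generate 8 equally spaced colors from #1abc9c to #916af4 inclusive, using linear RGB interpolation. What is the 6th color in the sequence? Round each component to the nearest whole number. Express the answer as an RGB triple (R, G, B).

With 8 swatches and endpoints inclusive, swatch 6 sits at t = (6 − 1)/(8 − 1) = 5/7 ≈ 0.7143.
#1abc9c → (26, 188, 156); #916af4 → (145, 106, 244).
R = 26 + 0.7143 × (145 − 26) = 111.002 → 111
G = 188 + 0.7143 × (106 − 188) = 129.427 → 129
B = 156 + 0.7143 × (244 − 156) = 218.858 → 219

(111, 129, 219)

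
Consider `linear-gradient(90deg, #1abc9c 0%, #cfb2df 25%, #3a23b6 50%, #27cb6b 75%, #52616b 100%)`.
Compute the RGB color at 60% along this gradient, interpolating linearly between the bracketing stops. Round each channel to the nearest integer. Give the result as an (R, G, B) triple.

(50, 102, 152)

60% lies between the 50% and 75% stops, so the local fraction is t = (60 − 50)/(75 − 50) = 10/25 ≈ 0.4.
#3a23b6 → (58, 35, 182); #27cb6b → (39, 203, 107).
R = 58 + 0.4 × (39 − 58) = 50.4 → 50
G = 35 + 0.4 × (203 − 35) = 102.2 → 102
B = 182 + 0.4 × (107 − 182) = 152 → 152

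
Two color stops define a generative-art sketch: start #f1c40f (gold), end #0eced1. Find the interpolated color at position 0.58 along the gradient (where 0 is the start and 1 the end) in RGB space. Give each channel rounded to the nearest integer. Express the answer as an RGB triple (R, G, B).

(109, 202, 128)

#f1c40f → (241, 196, 15); #0eced1 → (14, 206, 209).
R = 241 + 0.58 × (14 − 241) = 241 + 0.58 × -227 = 109.34 → 109
G = 196 + 0.58 × (206 − 196) = 196 + 0.58 × 10 = 201.8 → 202
B = 15 + 0.58 × (209 − 15) = 15 + 0.58 × 194 = 127.52 → 128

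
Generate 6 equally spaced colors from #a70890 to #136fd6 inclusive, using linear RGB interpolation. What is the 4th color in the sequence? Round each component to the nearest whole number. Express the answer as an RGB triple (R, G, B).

With 6 swatches and endpoints inclusive, swatch 4 sits at t = (4 − 1)/(6 − 1) = 3/5 ≈ 0.6.
#a70890 → (167, 8, 144); #136fd6 → (19, 111, 214).
R = 167 + 0.6 × (19 − 167) = 78.2 → 78
G = 8 + 0.6 × (111 − 8) = 69.8 → 70
B = 144 + 0.6 × (214 − 144) = 186 → 186

(78, 70, 186)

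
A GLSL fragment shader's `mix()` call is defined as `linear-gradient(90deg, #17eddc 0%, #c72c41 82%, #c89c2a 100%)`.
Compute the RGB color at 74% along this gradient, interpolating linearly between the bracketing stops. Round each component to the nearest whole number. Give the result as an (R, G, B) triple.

(182, 63, 80)

74% lies between the 0% and 82% stops, so the local fraction is t = (74 − 0)/(82 − 0) = 74/82 ≈ 0.9024.
#17eddc → (23, 237, 220); #c72c41 → (199, 44, 65).
R = 23 + 0.9024 × (199 − 23) = 181.822 → 182
G = 237 + 0.9024 × (44 − 237) = 62.837 → 63
B = 220 + 0.9024 × (65 − 220) = 80.128 → 80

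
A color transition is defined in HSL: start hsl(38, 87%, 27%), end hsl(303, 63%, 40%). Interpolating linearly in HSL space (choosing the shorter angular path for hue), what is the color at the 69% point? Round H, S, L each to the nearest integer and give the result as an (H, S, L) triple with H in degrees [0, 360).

Hue: 303 − 38 = 265°, but |265| > 180 so the shorter arc goes the other way: Δh = 265 − 360 = -95°.
H = 38 + 0.69 × (-95) = -27.55 → -28 → -28 mod 360 = 332°
S = 87 + 0.69 × (63 − 87) = 70.44 → 70%
L = 27 + 0.69 × (40 − 27) = 35.97 → 36%

(332, 70, 36)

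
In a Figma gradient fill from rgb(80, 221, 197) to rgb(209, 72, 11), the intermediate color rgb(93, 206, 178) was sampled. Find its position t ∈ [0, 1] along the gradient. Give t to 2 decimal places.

0.10

Invert the lerp on the B channel (largest span, 186): t = (178 − 197) / (11 − 197) = -19/-186 = 0.10215.
Check on R: (93 − 80)/(209 − 80) = 0.1008 ✓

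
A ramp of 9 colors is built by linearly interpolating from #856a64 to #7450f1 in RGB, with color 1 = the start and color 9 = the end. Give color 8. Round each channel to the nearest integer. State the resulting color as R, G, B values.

(118, 83, 223)

With 9 swatches and endpoints inclusive, swatch 8 sits at t = (8 − 1)/(9 − 1) = 7/8 ≈ 0.875.
#856a64 → (133, 106, 100); #7450f1 → (116, 80, 241).
R = 133 + 0.875 × (116 − 133) = 118.125 → 118
G = 106 + 0.875 × (80 − 106) = 83.25 → 83
B = 100 + 0.875 × (241 − 100) = 223.375 → 223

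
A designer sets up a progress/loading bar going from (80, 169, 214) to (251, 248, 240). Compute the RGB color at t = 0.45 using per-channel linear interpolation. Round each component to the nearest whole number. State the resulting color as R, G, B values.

(157, 205, 226)

R = 80 + 0.45 × (251 − 80) = 80 + 0.45 × 171 = 156.95 → 157
G = 169 + 0.45 × (248 − 169) = 169 + 0.45 × 79 = 204.55 → 205
B = 214 + 0.45 × (240 − 214) = 214 + 0.45 × 26 = 225.7 → 226
So the blended color is (157, 205, 226), about #9dcde2.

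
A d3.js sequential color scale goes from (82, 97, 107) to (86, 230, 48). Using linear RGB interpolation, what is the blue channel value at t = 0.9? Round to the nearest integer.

B = 107 + 0.9 × (48 − 107) = 53.9 → 54

54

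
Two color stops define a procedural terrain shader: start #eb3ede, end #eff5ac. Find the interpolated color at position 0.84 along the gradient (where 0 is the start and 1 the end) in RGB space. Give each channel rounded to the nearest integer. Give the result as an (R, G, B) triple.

#eb3ede → (235, 62, 222); #eff5ac → (239, 245, 172).
R = 235 + 0.84 × (239 − 235) = 235 + 0.84 × 4 = 238.36 → 238
G = 62 + 0.84 × (245 − 62) = 62 + 0.84 × 183 = 215.72 → 216
B = 222 + 0.84 × (172 − 222) = 222 + 0.84 × -50 = 180 → 180
So the blended color is (238, 216, 180), about #eed8b4.

(238, 216, 180)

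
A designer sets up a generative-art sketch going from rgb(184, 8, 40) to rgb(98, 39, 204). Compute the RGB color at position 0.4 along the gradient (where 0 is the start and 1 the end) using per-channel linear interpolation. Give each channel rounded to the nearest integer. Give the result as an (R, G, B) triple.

(150, 20, 106)

R = 184 + 0.4 × (98 − 184) = 184 + 0.4 × -86 = 149.6 → 150
G = 8 + 0.4 × (39 − 8) = 8 + 0.4 × 31 = 20.4 → 20
B = 40 + 0.4 × (204 − 40) = 40 + 0.4 × 164 = 105.6 → 106
So the blended color is (150, 20, 106), about #96146a.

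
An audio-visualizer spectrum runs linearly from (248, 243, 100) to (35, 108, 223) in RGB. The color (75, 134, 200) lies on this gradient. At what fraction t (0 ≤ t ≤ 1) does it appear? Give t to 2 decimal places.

0.81

Invert the lerp on the R channel (largest span, 213): t = (75 − 248) / (35 − 248) = -173/-213 = 0.81221.
Check on G: (134 − 243)/(108 − 243) = 0.8074 ✓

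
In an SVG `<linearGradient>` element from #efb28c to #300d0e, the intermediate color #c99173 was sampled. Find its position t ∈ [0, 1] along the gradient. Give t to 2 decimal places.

0.20

Invert the lerp on the R channel (largest span, 191): t = (201 − 239) / (48 − 239) = -38/-191 = 0.19895.
Check on G: (145 − 178)/(13 − 178) = 0.2 ✓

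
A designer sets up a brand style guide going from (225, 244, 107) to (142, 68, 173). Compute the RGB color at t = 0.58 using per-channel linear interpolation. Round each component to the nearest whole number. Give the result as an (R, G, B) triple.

(177, 142, 145)

R = 225 + 0.58 × (142 − 225) = 225 + 0.58 × -83 = 176.86 → 177
G = 244 + 0.58 × (68 − 244) = 244 + 0.58 × -176 = 141.92 → 142
B = 107 + 0.58 × (173 − 107) = 107 + 0.58 × 66 = 145.28 → 145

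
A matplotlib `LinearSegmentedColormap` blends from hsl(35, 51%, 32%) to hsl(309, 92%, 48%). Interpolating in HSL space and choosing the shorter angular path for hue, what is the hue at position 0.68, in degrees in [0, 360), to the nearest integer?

Hue: 309 − 35 = 274°, but |274| > 180 so the shorter arc goes the other way: Δh = 274 − 360 = -86°.
H = 35 + 0.68 × (-86) = -23.48 → -23 → -23 mod 360 = 337°

337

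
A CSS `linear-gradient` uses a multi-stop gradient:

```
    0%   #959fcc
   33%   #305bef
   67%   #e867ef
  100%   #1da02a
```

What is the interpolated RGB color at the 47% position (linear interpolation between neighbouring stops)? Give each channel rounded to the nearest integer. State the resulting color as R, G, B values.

(124, 96, 239)

47% lies between the 33% and 67% stops, so the local fraction is t = (47 − 33)/(67 − 33) = 14/34 ≈ 0.4118.
#305bef → (48, 91, 239); #e867ef → (232, 103, 239).
R = 48 + 0.4118 × (232 − 48) = 123.771 → 124
G = 91 + 0.4118 × (103 − 91) = 95.942 → 96
B = 239 + 0.4118 × (239 − 239) = 239 → 239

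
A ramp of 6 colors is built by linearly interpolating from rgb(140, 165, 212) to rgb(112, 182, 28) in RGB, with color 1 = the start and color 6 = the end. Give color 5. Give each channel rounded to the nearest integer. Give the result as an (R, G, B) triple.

With 6 swatches and endpoints inclusive, swatch 5 sits at t = (5 − 1)/(6 − 1) = 4/5 ≈ 0.8.
R = 140 + 0.8 × (112 − 140) = 117.6 → 118
G = 165 + 0.8 × (182 − 165) = 178.6 → 179
B = 212 + 0.8 × (28 − 212) = 64.8 → 65

(118, 179, 65)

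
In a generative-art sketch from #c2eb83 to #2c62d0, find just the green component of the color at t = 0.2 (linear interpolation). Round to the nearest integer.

208

G₁ = 235 (from #c2eb83), G₂ = 98 (from #2c62d0).
G = 235 + 0.2 × (98 − 235) = 207.6 → 208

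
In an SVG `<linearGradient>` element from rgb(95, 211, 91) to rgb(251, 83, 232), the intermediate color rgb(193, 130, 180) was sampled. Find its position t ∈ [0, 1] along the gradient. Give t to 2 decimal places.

0.63

Invert the lerp on the R channel (largest span, 156): t = (193 − 95) / (251 − 95) = 98/156 = 0.62821.
Check on G: (130 − 211)/(83 − 211) = 0.6328 ✓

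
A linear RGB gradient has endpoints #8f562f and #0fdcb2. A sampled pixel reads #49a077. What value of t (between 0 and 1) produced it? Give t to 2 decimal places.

Invert the lerp on the G channel (largest span, 134): t = (160 − 86) / (220 − 86) = 74/134 = 0.55224.
Check on R: (73 − 143)/(15 − 143) = 0.5469 ✓

0.55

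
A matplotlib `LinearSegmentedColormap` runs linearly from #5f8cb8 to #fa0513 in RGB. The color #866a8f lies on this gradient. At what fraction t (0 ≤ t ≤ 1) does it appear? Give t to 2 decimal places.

Invert the lerp on the B channel (largest span, 165): t = (143 − 184) / (19 − 184) = -41/-165 = 0.24848.
Check on R: (134 − 95)/(250 − 95) = 0.2516 ✓

0.25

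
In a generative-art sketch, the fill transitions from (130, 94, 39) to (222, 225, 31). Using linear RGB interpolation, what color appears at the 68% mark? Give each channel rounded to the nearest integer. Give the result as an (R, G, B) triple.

(193, 183, 34)

68% corresponds to t = 0.68.
R = 130 + 0.68 × (222 − 130) = 130 + 0.68 × 92 = 192.56 → 193
G = 94 + 0.68 × (225 − 94) = 94 + 0.68 × 131 = 183.08 → 183
B = 39 + 0.68 × (31 − 39) = 39 + 0.68 × -8 = 33.56 → 34
So the blended color is (193, 183, 34), about #c1b722.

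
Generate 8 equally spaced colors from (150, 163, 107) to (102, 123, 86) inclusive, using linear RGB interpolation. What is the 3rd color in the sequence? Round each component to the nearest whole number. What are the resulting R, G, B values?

(136, 152, 101)

With 8 swatches and endpoints inclusive, swatch 3 sits at t = (3 − 1)/(8 − 1) = 2/7 ≈ 0.2857.
R = 150 + 0.2857 × (102 − 150) = 136.286 → 136
G = 163 + 0.2857 × (123 − 163) = 151.572 → 152
B = 107 + 0.2857 × (86 − 107) = 101 → 101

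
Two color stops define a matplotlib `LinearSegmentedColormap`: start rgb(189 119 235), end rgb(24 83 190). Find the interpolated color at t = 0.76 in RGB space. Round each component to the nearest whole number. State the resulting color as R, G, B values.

R = 189 + 0.76 × (24 − 189) = 189 + 0.76 × -165 = 63.6 → 64
G = 119 + 0.76 × (83 − 119) = 119 + 0.76 × -36 = 91.64 → 92
B = 235 + 0.76 × (190 − 235) = 235 + 0.76 × -45 = 200.8 → 201
So the blended color is (64, 92, 201), about #405cc9.

(64, 92, 201)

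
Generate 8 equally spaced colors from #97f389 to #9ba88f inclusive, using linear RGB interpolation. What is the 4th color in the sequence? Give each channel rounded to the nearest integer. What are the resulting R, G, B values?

(153, 211, 140)

With 8 swatches and endpoints inclusive, swatch 4 sits at t = (4 − 1)/(8 − 1) = 3/7 ≈ 0.4286.
#97f389 → (151, 243, 137); #9ba88f → (155, 168, 143).
R = 151 + 0.4286 × (155 − 151) = 152.714 → 153
G = 243 + 0.4286 × (168 − 243) = 210.855 → 211
B = 137 + 0.4286 × (143 − 137) = 139.572 → 140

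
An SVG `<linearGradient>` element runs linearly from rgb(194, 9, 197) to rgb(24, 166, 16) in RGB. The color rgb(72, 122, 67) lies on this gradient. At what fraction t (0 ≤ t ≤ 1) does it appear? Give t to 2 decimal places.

Invert the lerp on the B channel (largest span, 181): t = (67 − 197) / (16 − 197) = -130/-181 = 0.71823.
Check on R: (72 − 194)/(24 − 194) = 0.7176 ✓

0.72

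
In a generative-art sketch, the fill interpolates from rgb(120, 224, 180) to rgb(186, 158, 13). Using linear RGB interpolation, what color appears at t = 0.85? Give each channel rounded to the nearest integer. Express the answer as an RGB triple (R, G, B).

R = 120 + 0.85 × (186 − 120) = 120 + 0.85 × 66 = 176.1 → 176
G = 224 + 0.85 × (158 − 224) = 224 + 0.85 × -66 = 167.9 → 168
B = 180 + 0.85 × (13 − 180) = 180 + 0.85 × -167 = 38.05 → 38

(176, 168, 38)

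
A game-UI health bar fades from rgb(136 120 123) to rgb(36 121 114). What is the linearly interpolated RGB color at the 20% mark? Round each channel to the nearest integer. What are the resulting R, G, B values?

20% corresponds to t = 0.2.
R = 136 + 0.2 × (36 − 136) = 136 + 0.2 × -100 = 116 → 116
G = 120 + 0.2 × (121 − 120) = 120 + 0.2 × 1 = 120.2 → 120
B = 123 + 0.2 × (114 − 123) = 123 + 0.2 × -9 = 121.2 → 121

(116, 120, 121)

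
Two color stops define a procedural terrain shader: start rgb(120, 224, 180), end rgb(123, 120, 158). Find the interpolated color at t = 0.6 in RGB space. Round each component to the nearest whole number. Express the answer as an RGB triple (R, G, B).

(122, 162, 167)

R = 120 + 0.6 × (123 − 120) = 120 + 0.6 × 3 = 121.8 → 122
G = 224 + 0.6 × (120 − 224) = 224 + 0.6 × -104 = 161.6 → 162
B = 180 + 0.6 × (158 − 180) = 180 + 0.6 × -22 = 166.8 → 167
So the blended color is (122, 162, 167), about #7aa2a7.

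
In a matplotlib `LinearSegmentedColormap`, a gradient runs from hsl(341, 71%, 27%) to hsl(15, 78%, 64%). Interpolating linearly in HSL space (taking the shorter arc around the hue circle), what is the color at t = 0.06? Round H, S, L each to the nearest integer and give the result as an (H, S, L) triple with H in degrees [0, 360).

(343, 71, 29)

Hue: 15 − 341 = -326°, but |-326| > 180 so the shorter arc goes the other way: Δh = -326 + 360 = 34°.
H = 341 + 0.06 × (34) = 343.04 → 343°
S = 71 + 0.06 × (78 − 71) = 71.42 → 71%
L = 27 + 0.06 × (64 − 27) = 29.22 → 29%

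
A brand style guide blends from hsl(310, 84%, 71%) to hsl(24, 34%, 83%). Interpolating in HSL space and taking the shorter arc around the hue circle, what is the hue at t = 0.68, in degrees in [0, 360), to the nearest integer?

0

Hue: 24 − 310 = -286°, but |-286| > 180 so the shorter arc goes the other way: Δh = -286 + 360 = 74°.
H = 310 + 0.68 × (74) = 360.32 → 360 → 360 mod 360 = 0°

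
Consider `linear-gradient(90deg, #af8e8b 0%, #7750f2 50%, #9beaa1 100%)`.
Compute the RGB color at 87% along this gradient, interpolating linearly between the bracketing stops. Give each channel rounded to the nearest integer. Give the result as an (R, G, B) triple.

87% lies between the 50% and 100% stops, so the local fraction is t = (87 − 50)/(100 − 50) = 37/50 ≈ 0.74.
#7750f2 → (119, 80, 242); #9beaa1 → (155, 234, 161).
R = 119 + 0.74 × (155 − 119) = 145.64 → 146
G = 80 + 0.74 × (234 − 80) = 193.96 → 194
B = 242 + 0.74 × (161 − 242) = 182.06 → 182

(146, 194, 182)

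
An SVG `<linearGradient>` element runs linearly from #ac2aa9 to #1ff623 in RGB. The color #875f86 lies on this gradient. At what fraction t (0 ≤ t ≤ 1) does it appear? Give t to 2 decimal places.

Invert the lerp on the G channel (largest span, 204): t = (95 − 42) / (246 − 42) = 53/204 = 0.2598.
Check on R: (135 − 172)/(31 − 172) = 0.2624 ✓

0.26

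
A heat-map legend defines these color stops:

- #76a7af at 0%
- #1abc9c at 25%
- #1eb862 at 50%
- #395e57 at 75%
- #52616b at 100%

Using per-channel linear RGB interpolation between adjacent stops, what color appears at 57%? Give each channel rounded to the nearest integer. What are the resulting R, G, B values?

(38, 159, 95)

57% lies between the 50% and 75% stops, so the local fraction is t = (57 − 50)/(75 − 50) = 7/25 ≈ 0.28.
#1eb862 → (30, 184, 98); #395e57 → (57, 94, 87).
R = 30 + 0.28 × (57 − 30) = 37.56 → 38
G = 184 + 0.28 × (94 − 184) = 158.8 → 159
B = 98 + 0.28 × (87 − 98) = 94.92 → 95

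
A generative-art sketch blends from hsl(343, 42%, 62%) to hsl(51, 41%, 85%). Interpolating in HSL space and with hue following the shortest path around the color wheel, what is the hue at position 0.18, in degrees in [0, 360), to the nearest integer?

355

Hue: 51 − 343 = -292°, but |-292| > 180 so the shorter arc goes the other way: Δh = -292 + 360 = 68°.
H = 343 + 0.18 × (68) = 355.24 → 355°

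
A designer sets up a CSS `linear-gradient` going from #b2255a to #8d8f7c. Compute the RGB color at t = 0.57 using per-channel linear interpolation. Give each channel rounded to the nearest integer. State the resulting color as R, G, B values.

(157, 97, 109)

#b2255a → (178, 37, 90); #8d8f7c → (141, 143, 124).
R = 178 + 0.57 × (141 − 178) = 178 + 0.57 × -37 = 156.91 → 157
G = 37 + 0.57 × (143 − 37) = 37 + 0.57 × 106 = 97.42 → 97
B = 90 + 0.57 × (124 − 90) = 90 + 0.57 × 34 = 109.38 → 109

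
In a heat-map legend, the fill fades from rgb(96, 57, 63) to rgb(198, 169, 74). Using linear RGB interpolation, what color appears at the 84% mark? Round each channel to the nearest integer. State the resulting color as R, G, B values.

(182, 151, 72)

84% corresponds to t = 0.84.
R = 96 + 0.84 × (198 − 96) = 96 + 0.84 × 102 = 181.68 → 182
G = 57 + 0.84 × (169 − 57) = 57 + 0.84 × 112 = 151.08 → 151
B = 63 + 0.84 × (74 − 63) = 63 + 0.84 × 11 = 72.24 → 72
So the blended color is (182, 151, 72), about #b69748.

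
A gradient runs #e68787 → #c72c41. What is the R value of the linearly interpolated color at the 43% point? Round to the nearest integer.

R₁ = 230 (from #e68787), R₂ = 199 (from #c72c41).
R = 230 + 0.43 × (199 − 230) = 216.67 → 217

217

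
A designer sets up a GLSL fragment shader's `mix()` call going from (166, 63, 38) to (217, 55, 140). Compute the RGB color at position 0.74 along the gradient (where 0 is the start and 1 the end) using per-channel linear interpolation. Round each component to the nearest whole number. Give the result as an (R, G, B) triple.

(204, 57, 113)

R = 166 + 0.74 × (217 − 166) = 166 + 0.74 × 51 = 203.74 → 204
G = 63 + 0.74 × (55 − 63) = 63 + 0.74 × -8 = 57.08 → 57
B = 38 + 0.74 × (140 − 38) = 38 + 0.74 × 102 = 113.48 → 113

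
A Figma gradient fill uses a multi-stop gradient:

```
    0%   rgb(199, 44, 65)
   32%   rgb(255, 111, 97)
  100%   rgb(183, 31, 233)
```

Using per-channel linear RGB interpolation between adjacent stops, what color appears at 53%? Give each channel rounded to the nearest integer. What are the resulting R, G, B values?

(233, 86, 139)

53% lies between the 32% and 100% stops, so the local fraction is t = (53 − 32)/(100 − 32) = 21/68 ≈ 0.3088.
R = 255 + 0.3088 × (183 − 255) = 232.766 → 233
G = 111 + 0.3088 × (31 − 111) = 86.296 → 86
B = 97 + 0.3088 × (233 − 97) = 138.997 → 139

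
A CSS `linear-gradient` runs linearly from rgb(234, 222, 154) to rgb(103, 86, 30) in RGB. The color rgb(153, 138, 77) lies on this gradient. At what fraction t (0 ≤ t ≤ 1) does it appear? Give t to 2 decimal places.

0.62

Invert the lerp on the G channel (largest span, 136): t = (138 − 222) / (86 − 222) = -84/-136 = 0.61765.
Check on R: (153 − 234)/(103 − 234) = 0.6183 ✓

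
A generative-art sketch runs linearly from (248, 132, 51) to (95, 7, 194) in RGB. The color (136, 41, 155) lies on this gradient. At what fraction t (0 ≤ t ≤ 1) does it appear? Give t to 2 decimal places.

Invert the lerp on the R channel (largest span, 153): t = (136 − 248) / (95 − 248) = -112/-153 = 0.73203.
Check on G: (41 − 132)/(7 − 132) = 0.728 ✓

0.73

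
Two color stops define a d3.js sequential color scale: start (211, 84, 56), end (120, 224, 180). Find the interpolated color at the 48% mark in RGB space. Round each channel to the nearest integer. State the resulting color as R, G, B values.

48% corresponds to t = 0.48.
R = 211 + 0.48 × (120 − 211) = 211 + 0.48 × -91 = 167.32 → 167
G = 84 + 0.48 × (224 − 84) = 84 + 0.48 × 140 = 151.2 → 151
B = 56 + 0.48 × (180 − 56) = 56 + 0.48 × 124 = 115.52 → 116

(167, 151, 116)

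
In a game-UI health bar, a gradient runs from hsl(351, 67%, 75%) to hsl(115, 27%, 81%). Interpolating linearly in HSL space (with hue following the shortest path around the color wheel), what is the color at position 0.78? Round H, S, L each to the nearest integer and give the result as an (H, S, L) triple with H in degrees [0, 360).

(88, 36, 80)

Hue: 115 − 351 = -236°, but |-236| > 180 so the shorter arc goes the other way: Δh = -236 + 360 = 124°.
H = 351 + 0.78 × (124) = 447.72 → 448 → 448 mod 360 = 88°
S = 67 + 0.78 × (27 − 67) = 35.8 → 36%
L = 75 + 0.78 × (81 − 75) = 79.68 → 80%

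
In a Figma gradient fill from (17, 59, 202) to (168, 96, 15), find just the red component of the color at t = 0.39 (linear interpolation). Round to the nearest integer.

R = 17 + 0.39 × (168 − 17) = 75.89 → 76

76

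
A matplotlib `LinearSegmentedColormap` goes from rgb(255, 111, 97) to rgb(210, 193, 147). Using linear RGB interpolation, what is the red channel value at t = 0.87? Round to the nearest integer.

R = 255 + 0.87 × (210 − 255) = 215.85 → 216

216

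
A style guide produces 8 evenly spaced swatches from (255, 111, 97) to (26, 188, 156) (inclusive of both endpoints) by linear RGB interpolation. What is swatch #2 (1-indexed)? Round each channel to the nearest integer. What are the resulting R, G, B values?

With 8 swatches and endpoints inclusive, swatch 2 sits at t = (2 − 1)/(8 − 1) = 1/7 ≈ 0.1429.
R = 255 + 0.1429 × (26 − 255) = 222.276 → 222
G = 111 + 0.1429 × (188 − 111) = 122.003 → 122
B = 97 + 0.1429 × (156 − 97) = 105.431 → 105

(222, 122, 105)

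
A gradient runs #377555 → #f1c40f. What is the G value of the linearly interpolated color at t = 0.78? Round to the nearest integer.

179

G₁ = 117 (from #377555), G₂ = 196 (from #f1c40f).
G = 117 + 0.78 × (196 − 117) = 178.62 → 179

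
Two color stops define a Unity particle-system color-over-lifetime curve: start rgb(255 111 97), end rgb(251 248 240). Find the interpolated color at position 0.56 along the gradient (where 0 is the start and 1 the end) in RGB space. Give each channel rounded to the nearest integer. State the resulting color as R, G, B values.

R = 255 + 0.56 × (251 − 255) = 255 + 0.56 × -4 = 252.76 → 253
G = 111 + 0.56 × (248 − 111) = 111 + 0.56 × 137 = 187.72 → 188
B = 97 + 0.56 × (240 − 97) = 97 + 0.56 × 143 = 177.08 → 177
So the blended color is (253, 188, 177), about #fdbcb1.

(253, 188, 177)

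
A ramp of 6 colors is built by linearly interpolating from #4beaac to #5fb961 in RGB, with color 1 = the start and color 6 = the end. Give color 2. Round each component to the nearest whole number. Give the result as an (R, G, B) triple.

(79, 224, 157)

With 6 swatches and endpoints inclusive, swatch 2 sits at t = (2 − 1)/(6 − 1) = 1/5 ≈ 0.2.
#4beaac → (75, 234, 172); #5fb961 → (95, 185, 97).
R = 75 + 0.2 × (95 − 75) = 79 → 79
G = 234 + 0.2 × (185 − 234) = 224.2 → 224
B = 172 + 0.2 × (97 − 172) = 157 → 157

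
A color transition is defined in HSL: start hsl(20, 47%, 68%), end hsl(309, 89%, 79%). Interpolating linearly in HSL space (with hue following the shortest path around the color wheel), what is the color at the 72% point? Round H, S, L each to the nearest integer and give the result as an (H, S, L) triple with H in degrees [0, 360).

(329, 77, 76)

Hue: 309 − 20 = 289°, but |289| > 180 so the shorter arc goes the other way: Δh = 289 − 360 = -71°.
H = 20 + 0.72 × (-71) = -31.12 → -31 → -31 mod 360 = 329°
S = 47 + 0.72 × (89 − 47) = 77.24 → 77%
L = 68 + 0.72 × (79 − 68) = 75.92 → 76%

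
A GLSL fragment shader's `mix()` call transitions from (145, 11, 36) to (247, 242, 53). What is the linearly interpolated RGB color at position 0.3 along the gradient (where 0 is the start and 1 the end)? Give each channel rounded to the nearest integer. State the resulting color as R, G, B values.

R = 145 + 0.3 × (247 − 145) = 145 + 0.3 × 102 = 175.6 → 176
G = 11 + 0.3 × (242 − 11) = 11 + 0.3 × 231 = 80.3 → 80
B = 36 + 0.3 × (53 − 36) = 36 + 0.3 × 17 = 41.1 → 41

(176, 80, 41)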